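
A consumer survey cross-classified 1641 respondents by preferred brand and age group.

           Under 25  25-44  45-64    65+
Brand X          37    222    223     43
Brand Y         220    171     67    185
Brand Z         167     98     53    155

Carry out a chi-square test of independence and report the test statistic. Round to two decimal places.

397.97

Row totals: 525, 643, 473. Column totals: 424, 491, 343, 383. Grand total N = 1641.
Expected counts (row total × column total / N):
  Brand X, Under 25: 525×424/1641 = 135.649
  Brand X, 25-44: 525×491/1641 = 157.084
  Brand X, 45-64: 525×343/1641 = 109.735
  Brand X, 65+: 525×383/1641 = 122.532
  Brand Y, Under 25: 643×424/1641 = 166.138
  Brand Y, 25-44: 643×491/1641 = 192.391
  Brand Y, 45-64: 643×343/1641 = 134.399
  Brand Y, 65+: 643×383/1641 = 150.073
  Brand Z, Under 25: 473×424/1641 = 122.213
  Brand Z, 25-44: 473×491/1641 = 141.525
  Brand Z, 45-64: 473×343/1641 = 98.866
  Brand Z, 65+: 473×383/1641 = 110.395
Contributions (O − E)²/E:
  (37 − 135.649)²/135.649 = 71.7412
  (222 − 157.084)²/157.084 = 26.8270
  (223 − 109.735)²/109.735 = 116.9086
  (43 − 122.532)²/122.532 = 51.6219
  (220 − 166.138)²/166.138 = 17.4621
  (171 − 192.391)²/192.391 = 2.3784
  (67 − 134.399)²/134.399 = 33.7995
  (185 − 150.073)²/150.073 = 8.1287
  (167 − 122.213)²/122.213 = 16.4129
  (98 − 141.525)²/141.525 = 13.3858
  (53 − 98.866)²/98.866 = 21.2782
  (155 − 110.395)²/110.395 = 18.0226
χ² = 71.7412 + 26.8270 + 116.9086 + 51.6219 + 17.4621 + 2.3784 + 33.7995 + 8.1287 + 16.4129 + 13.3858 + 21.2782 + 18.0226 = 397.97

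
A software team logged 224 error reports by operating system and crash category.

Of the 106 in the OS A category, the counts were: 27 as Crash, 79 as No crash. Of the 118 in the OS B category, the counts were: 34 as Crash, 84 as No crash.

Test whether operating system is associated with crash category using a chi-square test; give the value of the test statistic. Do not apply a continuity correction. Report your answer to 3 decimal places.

Row totals: 106, 118. Column totals: 61, 163. Grand total N = 224.
Expected counts (row total × column total / N):
  OS A, Crash: 106×61/224 = 28.8661
  OS A, No crash: 106×163/224 = 77.1339
  OS B, Crash: 118×61/224 = 32.1339
  OS B, No crash: 118×163/224 = 85.8661
Contributions (O − E)²/E:
  (27 − 28.8661)²/28.8661 = 0.1206
  (79 − 77.1339)²/77.1339 = 0.0451
  (34 − 32.1339)²/32.1339 = 0.1084
  (84 − 85.8661)²/85.8661 = 0.0406
χ² = 0.1206 + 0.0451 + 0.1084 + 0.0406 = 0.315

0.315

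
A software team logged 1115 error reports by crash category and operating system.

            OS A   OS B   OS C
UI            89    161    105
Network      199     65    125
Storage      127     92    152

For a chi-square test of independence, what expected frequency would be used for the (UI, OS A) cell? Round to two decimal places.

132.13

Row total (UI) = 355; column total (OS A) = 415; grand total N = 1115.
Expected count = (row total × column total) / N = 355 × 415 / 1115 = 132.13.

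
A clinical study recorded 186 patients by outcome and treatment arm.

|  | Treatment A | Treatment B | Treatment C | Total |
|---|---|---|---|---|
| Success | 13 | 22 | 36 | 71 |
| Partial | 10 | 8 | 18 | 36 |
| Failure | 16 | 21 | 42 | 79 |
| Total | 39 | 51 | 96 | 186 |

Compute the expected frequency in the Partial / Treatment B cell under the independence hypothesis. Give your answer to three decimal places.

9.871

Row total (Partial) = 36; column total (Treatment B) = 51; grand total N = 186.
Expected count = (row total × column total) / N = 36 × 51 / 186 = 9.871.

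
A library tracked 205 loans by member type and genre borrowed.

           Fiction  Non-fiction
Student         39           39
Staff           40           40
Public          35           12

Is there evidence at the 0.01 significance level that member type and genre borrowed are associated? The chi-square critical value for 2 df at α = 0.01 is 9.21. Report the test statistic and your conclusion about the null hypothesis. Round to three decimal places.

Row totals: 78, 80, 47. Column totals: 114, 91. Grand total N = 205.
Expected counts (row total × column total / N):
  Student, Fiction: 78×114/205 = 43.3756
  Student, Non-fiction: 78×91/205 = 34.6244
  Staff, Fiction: 80×114/205 = 44.4878
  Staff, Non-fiction: 80×91/205 = 35.5122
  Public, Fiction: 47×114/205 = 26.1366
  Public, Non-fiction: 47×91/205 = 20.8634
Contributions (O − E)²/E:
  (39 − 43.3756)²/43.3756 = 0.4414
  (39 − 34.6244)²/34.6244 = 0.5530
  (40 − 44.4878)²/44.4878 = 0.4527
  (40 − 35.5122)²/35.5122 = 0.5671
  (35 − 26.1366)²/26.1366 = 3.0057
  (12 − 20.8634)²/20.8634 = 3.7654
χ² = 0.4414 + 0.5530 + 0.4527 + 0.5671 + 3.0057 + 3.7654 = 8.785
df = (3−1)(2−1) = 2. Since 8.785 < 9.21, fail to reject the null hypothesis of independence at α = 0.01.

8.785; fail to reject H₀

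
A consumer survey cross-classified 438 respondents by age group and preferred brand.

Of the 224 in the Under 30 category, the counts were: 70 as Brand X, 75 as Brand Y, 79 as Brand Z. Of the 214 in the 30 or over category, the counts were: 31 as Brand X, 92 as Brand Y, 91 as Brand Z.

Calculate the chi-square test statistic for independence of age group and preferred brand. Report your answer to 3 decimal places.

Row totals: 224, 214. Column totals: 101, 167, 170. Grand total N = 438.
Expected counts (row total × column total / N):
  Under 30, Brand X: 224×101/438 = 51.6530
  Under 30, Brand Y: 224×167/438 = 85.4064
  Under 30, Brand Z: 224×170/438 = 86.9406
  30 or over, Brand X: 214×101/438 = 49.3470
  30 or over, Brand Y: 214×167/438 = 81.5936
  30 or over, Brand Z: 214×170/438 = 83.0594
Contributions (O − E)²/E:
  (70 − 51.6530)²/51.6530 = 6.5168
  (75 − 85.4064)²/85.4064 = 1.2680
  (79 − 86.9406)²/86.9406 = 0.7252
  (31 − 49.3470)²/49.3470 = 6.8213
  (92 − 81.5936)²/81.5936 = 1.3272
  (91 − 83.0594)²/83.0594 = 0.7591
χ² = 6.5168 + 1.2680 + 0.7252 + 6.8213 + 1.3272 + 0.7591 = 17.418

17.418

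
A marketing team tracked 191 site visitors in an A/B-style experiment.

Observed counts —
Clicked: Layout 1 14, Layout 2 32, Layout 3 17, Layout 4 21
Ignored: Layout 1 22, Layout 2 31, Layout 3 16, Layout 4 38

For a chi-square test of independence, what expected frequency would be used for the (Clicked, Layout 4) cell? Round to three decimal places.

Row total (Clicked) = 84; column total (Layout 4) = 59; grand total N = 191.
Expected count = (row total × column total) / N = 84 × 59 / 191 = 25.948.

25.948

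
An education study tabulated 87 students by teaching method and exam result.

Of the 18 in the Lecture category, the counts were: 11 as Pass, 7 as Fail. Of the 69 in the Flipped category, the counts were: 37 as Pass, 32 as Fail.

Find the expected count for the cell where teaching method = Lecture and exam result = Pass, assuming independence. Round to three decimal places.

9.931

Row total (Lecture) = 18; column total (Pass) = 48; grand total N = 87.
Expected count = (row total × column total) / N = 18 × 48 / 87 = 9.931.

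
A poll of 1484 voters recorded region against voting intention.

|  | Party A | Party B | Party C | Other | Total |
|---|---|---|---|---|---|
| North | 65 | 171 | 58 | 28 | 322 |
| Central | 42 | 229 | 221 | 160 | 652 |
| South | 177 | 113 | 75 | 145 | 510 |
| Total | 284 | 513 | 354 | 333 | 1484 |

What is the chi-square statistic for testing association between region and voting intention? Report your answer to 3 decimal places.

Grand total N = 1484.
Expected counts (row total × column total / N):
  North, Party A: 322×284/1484 = 61.6226
  North, Party B: 322×513/1484 = 111.3113
  North, Party C: 322×354/1484 = 76.8113
  North, Other: 322×333/1484 = 72.2547
  Central, Party A: 652×284/1484 = 124.7763
  Central, Party B: 652×513/1484 = 225.3881
  Central, Party C: 652×354/1484 = 155.5310
  Central, Other: 652×333/1484 = 146.3046
  South, Party A: 510×284/1484 = 97.6011
  South, Party B: 510×513/1484 = 176.3005
  South, Party C: 510×354/1484 = 121.6577
  South, Other: 510×333/1484 = 114.4407
Contributions (O − E)²/E:
  (65 − 61.6226)²/61.6226 = 0.1851
  (171 − 111.3113)²/111.3113 = 32.0070
  (58 − 76.8113)²/76.8113 = 4.6069
  (28 − 72.2547)²/72.2547 = 27.1052
  (42 − 124.7763)²/124.7763 = 54.9136
  (229 − 225.3881)²/225.3881 = 0.0579
  (221 − 155.5310)²/155.5310 = 27.5584
  (160 − 146.3046)²/146.3046 = 1.2820
  (177 − 97.6011)²/97.6011 = 64.5913
  (113 − 176.3005)²/176.3005 = 22.7280
  (75 − 121.6577)²/121.6577 = 17.8940
  (145 − 114.4407)²/114.4407 = 8.1603
χ² = 0.1851 + 32.0070 + 4.6069 + 27.1052 + 54.9136 + 0.0579 + 27.5584 + 1.2820 + 64.5913 + 22.7280 + 17.8940 + 8.1603 = 261.090

261.090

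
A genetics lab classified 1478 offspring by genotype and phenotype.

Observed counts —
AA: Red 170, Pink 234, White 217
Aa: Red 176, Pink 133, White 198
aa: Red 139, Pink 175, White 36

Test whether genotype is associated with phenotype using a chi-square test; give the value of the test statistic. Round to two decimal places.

106.47

Row totals: 621, 507, 350. Column totals: 485, 542, 451. Grand total N = 1478.
Expected counts (row total × column total / N):
  AA, Red: 621×485/1478 = 203.779
  AA, Pink: 621×542/1478 = 227.728
  AA, White: 621×451/1478 = 189.493
  Aa, Red: 507×485/1478 = 166.370
  Aa, Pink: 507×542/1478 = 185.923
  Aa, White: 507×451/1478 = 154.707
  aa, Red: 350×485/1478 = 114.851
  aa, Pink: 350×542/1478 = 128.349
  aa, White: 350×451/1478 = 106.800
Contributions (O − E)²/E:
  (170 − 203.779)²/203.779 = 5.5993
  (234 − 227.728)²/227.728 = 0.1727
  (217 − 189.493)²/189.493 = 3.9929
  (176 − 166.370)²/166.370 = 0.5574
  (133 − 185.923)²/185.923 = 15.0645
  (198 − 154.707)²/154.707 = 12.1151
  (139 − 114.851)²/114.851 = 5.0777
  (175 − 128.349)²/128.349 = 16.9562
  (36 − 106.800)²/106.800 = 46.9348
χ² = 5.5993 + 0.1727 + 3.9929 + 0.5574 + 15.0645 + 12.1151 + 5.0777 + 16.9562 + 46.9348 = 106.47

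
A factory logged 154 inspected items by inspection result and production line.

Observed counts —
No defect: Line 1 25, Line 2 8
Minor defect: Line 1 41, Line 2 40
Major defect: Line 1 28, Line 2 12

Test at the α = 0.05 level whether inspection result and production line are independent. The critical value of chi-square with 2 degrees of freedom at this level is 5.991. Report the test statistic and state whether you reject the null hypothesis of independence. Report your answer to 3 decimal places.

Row totals: 33, 81, 40. Column totals: 94, 60. Grand total N = 154.
Expected counts (row total × column total / N):
  No defect, Line 1: 33×94/154 = 20.1429
  No defect, Line 2: 33×60/154 = 12.8571
  Minor defect, Line 1: 81×94/154 = 49.4416
  Minor defect, Line 2: 81×60/154 = 31.5584
  Major defect, Line 1: 40×94/154 = 24.4156
  Major defect, Line 2: 40×60/154 = 15.5844
Contributions (O − E)²/E:
  (25 − 20.1429)²/20.1429 = 1.1712
  (8 − 12.8571)²/12.8571 = 1.8349
  (41 − 49.4416)²/49.4416 = 1.4413
  (40 − 31.5584)²/31.5584 = 2.2581
  (28 − 24.4156)²/24.4156 = 0.5262
  (12 − 15.5844)²/15.5844 = 0.8244
χ² = 1.1712 + 1.8349 + 1.4413 + 2.2581 + 0.5262 + 0.8244 = 8.056
df = (3−1)(2−1) = 2. Since 8.056 > 5.991, reject the null hypothesis of independence at α = 0.05.

8.056; reject H₀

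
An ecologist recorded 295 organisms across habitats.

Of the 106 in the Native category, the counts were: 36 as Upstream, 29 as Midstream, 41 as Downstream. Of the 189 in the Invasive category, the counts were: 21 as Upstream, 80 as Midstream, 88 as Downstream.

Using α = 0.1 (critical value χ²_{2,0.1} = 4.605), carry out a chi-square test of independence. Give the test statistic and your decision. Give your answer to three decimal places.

Row totals: 106, 189. Column totals: 57, 109, 129. Grand total N = 295.
Expected counts (row total × column total / N):
  Native, Upstream: 106×57/295 = 20.48136
  Native, Midstream: 106×109/295 = 39.16610
  Native, Downstream: 106×129/295 = 46.35254
  Invasive, Upstream: 189×57/295 = 36.51864
  Invasive, Midstream: 189×109/295 = 69.83390
  Invasive, Downstream: 189×129/295 = 82.64746
Contributions (O − E)²/E:
  (36 − 20.48136)²/20.48136 = 11.7584
  (29 − 39.16610)²/39.16610 = 2.6388
  (41 − 46.35254)²/46.35254 = 0.6181
  (21 − 36.51864)²/36.51864 = 6.5947
  (80 − 69.83390)²/69.83390 = 1.4799
  (88 − 82.64746)²/82.64746 = 0.3466
χ² = 11.7584 + 2.6388 + 0.6181 + 6.5947 + 1.4799 + 0.3466 = 23.437
df = (2−1)(3−1) = 2. Since 23.437 > 4.605, reject the null hypothesis of independence at α = 0.1.

23.437; reject H₀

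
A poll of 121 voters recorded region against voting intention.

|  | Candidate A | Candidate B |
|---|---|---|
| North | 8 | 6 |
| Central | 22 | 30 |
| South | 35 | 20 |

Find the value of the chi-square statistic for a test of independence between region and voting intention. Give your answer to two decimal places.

4.97

Row totals: 14, 52, 55. Column totals: 65, 56. Grand total N = 121.
Expected counts (row total × column total / N):
  North, Candidate A: 14×65/121 = 7.521
  North, Candidate B: 14×56/121 = 6.479
  Central, Candidate A: 52×65/121 = 27.934
  Central, Candidate B: 52×56/121 = 24.066
  South, Candidate A: 55×65/121 = 29.545
  South, Candidate B: 55×56/121 = 25.455
Contributions (O − E)²/E:
  (8 − 7.521)²/7.521 = 0.0305
  (6 − 6.479)²/6.479 = 0.0354
  (22 − 27.934)²/27.934 = 1.2606
  (30 − 24.066)²/24.066 = 1.4632
  (35 − 29.545)²/29.545 = 1.0072
  (20 − 25.455)²/25.455 = 1.1690
χ² = 0.0305 + 0.0354 + 1.2606 + 1.4632 + 1.0072 + 1.1690 = 4.97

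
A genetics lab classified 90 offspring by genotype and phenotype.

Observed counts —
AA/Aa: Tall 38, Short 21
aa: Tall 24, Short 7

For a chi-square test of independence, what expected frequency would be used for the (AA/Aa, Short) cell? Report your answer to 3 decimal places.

18.356

Row total (AA/Aa) = 59; column total (Short) = 28; grand total N = 90.
Expected count = (row total × column total) / N = 59 × 28 / 90 = 18.356.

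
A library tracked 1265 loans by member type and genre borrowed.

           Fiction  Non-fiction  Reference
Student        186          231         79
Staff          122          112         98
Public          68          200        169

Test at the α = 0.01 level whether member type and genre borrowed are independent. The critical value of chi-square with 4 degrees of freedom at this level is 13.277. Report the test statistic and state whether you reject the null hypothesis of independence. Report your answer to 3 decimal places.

Row totals: 496, 332, 437. Column totals: 376, 543, 346. Grand total N = 1265.
Expected counts (row total × column total / N):
  Student, Fiction: 496×376/1265 = 147.4277
  Student, Non-fiction: 496×543/1265 = 212.9075
  Student, Reference: 496×346/1265 = 135.6648
  Staff, Fiction: 332×376/1265 = 98.6814
  Staff, Non-fiction: 332×543/1265 = 142.5107
  Staff, Reference: 332×346/1265 = 90.8079
  Public, Fiction: 437×376/1265 = 129.8909
  Public, Non-fiction: 437×543/1265 = 187.5818
  Public, Reference: 437×346/1265 = 119.5273
Contributions (O − E)²/E:
  (186 − 147.4277)²/147.4277 = 10.0919
  (231 − 212.9075)²/212.9075 = 1.5375
  (79 − 135.6648)²/135.6648 = 23.6679
  (122 − 98.6814)²/98.6814 = 5.5102
  (112 − 142.5107)²/142.5107 = 6.5322
  (98 − 90.8079)²/90.8079 = 0.5696
  (68 − 129.8909)²/129.8909 = 29.4900
  (200 − 187.5818)²/187.5818 = 0.8221
  (169 − 119.5273)²/119.5273 = 20.4769
χ² = 10.0919 + 1.5375 + 23.6679 + 5.5102 + 6.5322 + 0.5696 + 29.4900 + 0.8221 + 20.4769 = 98.698
df = (3−1)(3−1) = 4. Since 98.698 > 13.277, reject the null hypothesis of independence at α = 0.01.

98.698; reject H₀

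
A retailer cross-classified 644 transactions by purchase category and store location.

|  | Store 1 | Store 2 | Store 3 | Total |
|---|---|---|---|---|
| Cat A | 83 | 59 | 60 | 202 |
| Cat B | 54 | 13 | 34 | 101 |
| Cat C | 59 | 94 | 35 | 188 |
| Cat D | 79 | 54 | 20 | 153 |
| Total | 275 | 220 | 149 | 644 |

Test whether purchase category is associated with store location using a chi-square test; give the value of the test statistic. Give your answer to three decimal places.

Grand total N = 644.
Expected counts (row total × column total / N):
  Cat A, Store 1: 202×275/644 = 86.2578
  Cat A, Store 2: 202×220/644 = 69.0062
  Cat A, Store 3: 202×149/644 = 46.7360
  Cat B, Store 1: 101×275/644 = 43.1289
  Cat B, Store 2: 101×220/644 = 34.5031
  Cat B, Store 3: 101×149/644 = 23.3680
  Cat C, Store 1: 188×275/644 = 80.2795
  Cat C, Store 2: 188×220/644 = 64.2236
  Cat C, Store 3: 188×149/644 = 43.4969
  Cat D, Store 1: 153×275/644 = 65.3339
  Cat D, Store 2: 153×220/644 = 52.2671
  Cat D, Store 3: 153×149/644 = 35.3991
Contributions (O − E)²/E:
  (83 − 86.2578)²/86.2578 = 0.1230
  (59 − 69.0062)²/69.0062 = 1.4509
  (60 − 46.7360)²/46.7360 = 3.7644
  (54 − 43.1289)²/43.1289 = 2.7402
  (13 − 34.5031)²/34.5031 = 13.4012
  (34 − 23.3680)²/23.3680 = 4.8374
  (59 − 80.2795)²/80.2795 = 5.6405
  (94 − 64.2236)²/64.2236 = 13.8054
  (35 − 43.4969)²/43.4969 = 1.6598
  (79 − 65.3339)²/65.3339 = 2.8586
  (54 − 52.2671)²/52.2671 = 0.0575
  (20 − 35.3991)²/35.3991 = 6.6988
χ² = 0.1230 + 1.4509 + 3.7644 + 2.7402 + 13.4012 + 4.8374 + 5.6405 + 13.8054 + 1.6598 + 2.8586 + 0.0575 + 6.6988 = 57.038

57.038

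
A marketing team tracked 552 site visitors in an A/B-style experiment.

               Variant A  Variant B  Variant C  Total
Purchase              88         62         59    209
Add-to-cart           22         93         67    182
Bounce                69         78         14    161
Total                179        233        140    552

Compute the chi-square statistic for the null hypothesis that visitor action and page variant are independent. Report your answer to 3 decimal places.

75.059

Grand total N = 552.
Expected counts (row total × column total / N):
  Purchase, Variant A: 209×179/552 = 67.7736
  Purchase, Variant B: 209×233/552 = 88.2192
  Purchase, Variant C: 209×140/552 = 53.0072
  Add-to-cart, Variant A: 182×179/552 = 59.0181
  Add-to-cart, Variant B: 182×233/552 = 76.8225
  Add-to-cart, Variant C: 182×140/552 = 46.1594
  Bounce, Variant A: 161×179/552 = 52.2083
  Bounce, Variant B: 161×233/552 = 67.9583
  Bounce, Variant C: 161×140/552 = 40.8333
Contributions (O − E)²/E:
  (88 − 67.7736)²/67.7736 = 6.0364
  (62 − 88.2192)²/88.2192 = 7.7925
  (59 − 53.0072)²/53.0072 = 0.6775
  (22 − 59.0181)²/59.0181 = 23.2190
  (93 − 76.8225)²/76.8225 = 3.4067
  (67 − 46.1594)²/46.1594 = 9.4094
  (69 − 52.2083)²/52.2083 = 5.4007
  (78 − 67.9583)²/67.9583 = 1.4838
  (14 − 40.8333)²/40.8333 = 17.6333
χ² = 6.0364 + 7.7925 + 0.6775 + 23.2190 + 3.4067 + 9.4094 + 5.4007 + 1.4838 + 17.6333 = 75.059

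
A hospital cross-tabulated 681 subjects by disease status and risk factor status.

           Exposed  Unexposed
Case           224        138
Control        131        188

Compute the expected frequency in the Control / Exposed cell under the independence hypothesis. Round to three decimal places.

Row total (Control) = 319; column total (Exposed) = 355; grand total N = 681.
Expected count = (row total × column total) / N = 319 × 355 / 681 = 166.292.

166.292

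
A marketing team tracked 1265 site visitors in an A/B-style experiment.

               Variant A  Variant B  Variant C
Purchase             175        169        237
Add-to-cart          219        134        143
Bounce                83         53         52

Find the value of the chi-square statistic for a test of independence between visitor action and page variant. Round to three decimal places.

Row totals: 581, 496, 188. Column totals: 477, 356, 432. Grand total N = 1265.
Expected counts (row total × column total / N):
  Purchase, Variant A: 581×477/1265 = 219.08063
  Purchase, Variant B: 581×356/1265 = 163.50672
  Purchase, Variant C: 581×432/1265 = 198.41265
  Add-to-cart, Variant A: 496×477/1265 = 187.02925
  Add-to-cart, Variant B: 496×356/1265 = 139.58577
  Add-to-cart, Variant C: 496×432/1265 = 169.38498
  Bounce, Variant A: 188×477/1265 = 70.89012
  Bounce, Variant B: 188×356/1265 = 52.90751
  Bounce, Variant C: 188×432/1265 = 64.20237
Contributions (O − E)²/E:
  (175 − 219.08063)²/219.08063 = 8.8693
  (169 − 163.50672)²/163.50672 = 0.1846
  (237 − 198.41265)²/198.41265 = 7.5045
  (219 − 187.02925)²/187.02925 = 5.4651
  (134 − 139.58577)²/139.58577 = 0.2235
  (143 − 169.38498)²/169.38498 = 4.1100
  (83 − 70.89012)²/70.89012 = 2.0687
  (53 − 52.90751)²/52.90751 = 0.0002
  (52 − 64.20237)²/64.20237 = 2.3192
χ² = 8.8693 + 0.1846 + 7.5045 + 5.4651 + 0.2235 + 4.1100 + 2.0687 + 0.0002 + 2.3192 = 30.745

30.745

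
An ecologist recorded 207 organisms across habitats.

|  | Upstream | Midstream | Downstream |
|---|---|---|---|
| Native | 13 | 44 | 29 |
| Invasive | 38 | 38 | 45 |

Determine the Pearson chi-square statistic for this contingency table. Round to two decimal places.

10.54

Row totals: 86, 121. Column totals: 51, 82, 74. Grand total N = 207.
Expected counts (row total × column total / N):
  Native, Upstream: 86×51/207 = 21.188
  Native, Midstream: 86×82/207 = 34.068
  Native, Downstream: 86×74/207 = 30.744
  Invasive, Upstream: 121×51/207 = 29.812
  Invasive, Midstream: 121×82/207 = 47.932
  Invasive, Downstream: 121×74/207 = 43.256
Contributions (O − E)²/E:
  (13 − 21.188)²/21.188 = 3.1642
  (44 − 34.068)²/34.068 = 2.8955
  (29 − 30.744)²/30.744 = 0.0989
  (38 − 29.812)²/29.812 = 2.2489
  (38 − 47.932)²/47.932 = 2.0580
  (45 − 43.256)²/43.256 = 0.0703
χ² = 3.1642 + 2.8955 + 0.0989 + 2.2489 + 2.0580 + 0.0703 = 10.54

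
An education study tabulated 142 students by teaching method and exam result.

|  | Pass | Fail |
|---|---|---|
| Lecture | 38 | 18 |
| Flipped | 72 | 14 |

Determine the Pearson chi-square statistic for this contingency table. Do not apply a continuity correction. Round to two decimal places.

4.89

Row totals: 56, 86. Column totals: 110, 32. Grand total N = 142.
Expected counts (row total × column total / N):
  Lecture, Pass: 56×110/142 = 43.380
  Lecture, Fail: 56×32/142 = 12.620
  Flipped, Pass: 86×110/142 = 66.620
  Flipped, Fail: 86×32/142 = 19.380
Contributions (O − E)²/E:
  (38 − 43.380)²/43.380 = 0.6672
  (18 − 12.620)²/12.620 = 2.2935
  (72 − 66.620)²/66.620 = 0.4345
  (14 − 19.380)²/19.380 = 1.4935
χ² = 0.6672 + 2.2935 + 0.4345 + 1.4935 = 4.89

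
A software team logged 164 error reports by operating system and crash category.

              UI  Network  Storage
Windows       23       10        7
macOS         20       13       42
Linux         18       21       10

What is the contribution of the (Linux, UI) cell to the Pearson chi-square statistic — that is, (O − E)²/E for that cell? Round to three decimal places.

0.003

Row total (Linux) = 49; column total (UI) = 61; N = 164.
Expected count E = 49 × 61 / 164 = 18.2256.
Contribution = (O − E)²/E = (18 − 18.2256)² / 18.2256 = 0.003.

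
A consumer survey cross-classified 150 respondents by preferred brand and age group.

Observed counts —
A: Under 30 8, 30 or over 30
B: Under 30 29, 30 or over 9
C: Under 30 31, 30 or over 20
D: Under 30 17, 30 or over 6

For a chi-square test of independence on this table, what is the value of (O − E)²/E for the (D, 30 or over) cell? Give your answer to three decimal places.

1.579

Row total (D) = 23; column total (30 or over) = 65; N = 150.
Expected count E = 23 × 65 / 150 = 9.96667.
Contribution = (O − E)²/E = (6 − 9.96667)² / 9.96667 = 1.579.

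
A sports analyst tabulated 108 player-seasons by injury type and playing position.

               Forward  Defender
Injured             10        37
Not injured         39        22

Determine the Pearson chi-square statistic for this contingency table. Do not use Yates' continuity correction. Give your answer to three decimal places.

19.490

Row totals: 47, 61. Column totals: 49, 59. Grand total N = 108.
Expected counts (row total × column total / N):
  Injured, Forward: 47×49/108 = 21.3241
  Injured, Defender: 47×59/108 = 25.6759
  Not injured, Forward: 61×49/108 = 27.6759
  Not injured, Defender: 61×59/108 = 33.3241
Contributions (O − E)²/E:
  (10 − 21.3241)²/21.3241 = 6.0136
  (37 − 25.6759)²/25.6759 = 4.9944
  (39 − 27.6759)²/27.6759 = 4.6335
  (22 − 33.3241)²/33.3241 = 3.8481
χ² = 6.0136 + 4.9944 + 4.6335 + 3.8481 = 19.490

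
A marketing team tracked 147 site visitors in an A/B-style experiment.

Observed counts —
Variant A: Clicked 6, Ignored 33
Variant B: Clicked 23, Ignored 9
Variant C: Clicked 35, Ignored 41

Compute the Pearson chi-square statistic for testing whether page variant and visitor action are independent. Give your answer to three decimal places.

23.223

Row totals: 39, 32, 76. Column totals: 64, 83. Grand total N = 147.
Expected counts (row total × column total / N):
  Variant A, Clicked: 39×64/147 = 16.9796
  Variant A, Ignored: 39×83/147 = 22.0204
  Variant B, Clicked: 32×64/147 = 13.9320
  Variant B, Ignored: 32×83/147 = 18.0680
  Variant C, Clicked: 76×64/147 = 33.0884
  Variant C, Ignored: 76×83/147 = 42.9116
Contributions (O − E)²/E:
  (6 − 16.9796)²/16.9796 = 7.0998
  (33 − 22.0204)²/22.0204 = 5.4745
  (23 − 13.9320)²/13.9320 = 5.9021
  (9 − 18.0680)²/18.0680 = 4.5511
  (35 − 33.0884)²/33.0884 = 0.1104
  (41 − 42.9116)²/42.9116 = 0.0852
χ² = 7.0998 + 5.4745 + 5.9021 + 4.5511 + 0.1104 + 0.0852 = 23.223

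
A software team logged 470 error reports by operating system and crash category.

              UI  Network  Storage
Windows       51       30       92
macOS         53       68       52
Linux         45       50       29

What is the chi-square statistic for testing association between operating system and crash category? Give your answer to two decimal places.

39.39

Row totals: 173, 173, 124. Column totals: 149, 148, 173. Grand total N = 470.
Expected counts (row total × column total / N):
  Windows, UI: 173×149/470 = 54.845
  Windows, Network: 173×148/470 = 54.477
  Windows, Storage: 173×173/470 = 63.679
  macOS, UI: 173×149/470 = 54.845
  macOS, Network: 173×148/470 = 54.477
  macOS, Storage: 173×173/470 = 63.679
  Linux, UI: 124×149/470 = 39.311
  Linux, Network: 124×148/470 = 39.047
  Linux, Storage: 124×173/470 = 45.643
Contributions (O − E)²/E:
  (51 − 54.845)²/54.845 = 0.2696
  (30 − 54.477)²/54.477 = 10.9977
  (92 − 63.679)²/63.679 = 12.5957
  (53 − 54.845)²/54.845 = 0.0621
  (68 − 54.477)²/54.477 = 3.3569
  (52 − 63.679)²/63.679 = 2.1420
  (45 − 39.311)²/39.311 = 0.8233
  (50 − 39.047)²/39.047 = 3.0724
  (29 − 45.643)²/45.643 = 6.0686
χ² = 0.2696 + 10.9977 + 12.5957 + 0.0621 + 3.3569 + 2.1420 + 0.8233 + 3.0724 + 6.0686 = 39.39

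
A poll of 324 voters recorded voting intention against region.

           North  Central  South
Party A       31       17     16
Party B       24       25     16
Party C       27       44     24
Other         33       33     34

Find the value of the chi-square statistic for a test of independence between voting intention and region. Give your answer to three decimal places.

11.204

Row totals: 64, 65, 95, 100. Column totals: 115, 119, 90. Grand total N = 324.
Expected counts (row total × column total / N):
  Party A, North: 64×115/324 = 22.71605
  Party A, Central: 64×119/324 = 23.50617
  Party A, South: 64×90/324 = 17.77778
  Party B, North: 65×115/324 = 23.07099
  Party B, Central: 65×119/324 = 23.87346
  Party B, South: 65×90/324 = 18.05556
  Party C, North: 95×115/324 = 33.71914
  Party C, Central: 95×119/324 = 34.89198
  Party C, South: 95×90/324 = 26.38889
  Other, North: 100×115/324 = 35.49383
  Other, Central: 100×119/324 = 36.72840
  Other, South: 100×90/324 = 27.77778
Contributions (O − E)²/E:
  (31 − 22.71605)²/22.71605 = 3.0209
  (17 − 23.50617)²/23.50617 = 1.8008
  (16 − 17.77778)²/17.77778 = 0.1778
  (24 − 23.07099)²/23.07099 = 0.0374
  (25 − 23.87346)²/23.87346 = 0.0532
  (16 − 18.05556)²/18.05556 = 0.2340
  (27 − 33.71914)²/33.71914 = 1.3389
  (44 − 34.89198)²/34.89198 = 2.3775
  (24 − 26.38889)²/26.38889 = 0.2163
  (33 − 35.49383)²/35.49383 = 0.1752
  (33 − 36.72840)²/36.72840 = 0.3785
  (34 − 27.77778)²/27.77778 = 1.3938
χ² = 3.0209 + 1.8008 + 0.1778 + 0.0374 + 0.0532 + 0.2340 + 1.3389 + 2.3775 + 0.2163 + 0.1752 + 0.3785 + 1.3938 = 11.204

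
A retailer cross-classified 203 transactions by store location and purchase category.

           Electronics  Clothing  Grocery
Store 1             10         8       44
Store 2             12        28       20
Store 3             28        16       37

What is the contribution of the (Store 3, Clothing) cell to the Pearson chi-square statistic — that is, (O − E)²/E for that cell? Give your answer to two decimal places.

Row total (Store 3) = 81; column total (Clothing) = 52; N = 203.
Expected count E = 81 × 52 / 203 = 20.749.
Contribution = (O − E)²/E = (16 − 20.749)² / 20.749 = 1.09.

1.09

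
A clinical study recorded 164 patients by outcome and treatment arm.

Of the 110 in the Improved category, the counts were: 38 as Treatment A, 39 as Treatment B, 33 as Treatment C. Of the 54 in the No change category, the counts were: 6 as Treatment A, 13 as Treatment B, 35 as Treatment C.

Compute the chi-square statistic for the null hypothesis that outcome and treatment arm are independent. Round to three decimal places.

Row totals: 110, 54. Column totals: 44, 52, 68. Grand total N = 164.
Expected counts (row total × column total / N):
  Improved, Treatment A: 110×44/164 = 29.5122
  Improved, Treatment B: 110×52/164 = 34.8780
  Improved, Treatment C: 110×68/164 = 45.6098
  No change, Treatment A: 54×44/164 = 14.4878
  No change, Treatment B: 54×52/164 = 17.1220
  No change, Treatment C: 54×68/164 = 22.3902
Contributions (O − E)²/E:
  (38 − 29.5122)²/29.5122 = 2.4411
  (39 − 34.8780)²/34.8780 = 0.4872
  (33 − 45.6098)²/45.6098 = 3.4862
  (6 − 14.4878)²/14.4878 = 4.9726
  (13 − 17.1220)²/17.1220 = 0.9923
  (35 − 22.3902)²/22.3902 = 7.1016
χ² = 2.4411 + 0.4872 + 3.4862 + 4.9726 + 0.9923 + 7.1016 = 19.481

19.481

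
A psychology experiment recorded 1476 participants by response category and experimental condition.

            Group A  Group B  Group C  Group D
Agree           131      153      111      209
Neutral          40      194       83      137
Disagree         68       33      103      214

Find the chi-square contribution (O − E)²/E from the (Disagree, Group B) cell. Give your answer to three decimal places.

51.735

Row total (Disagree) = 418; column total (Group B) = 380; N = 1476.
Expected count E = 418 × 380 / 1476 = 107.6152.
Contribution = (O − E)²/E = (33 − 107.6152)² / 107.6152 = 51.735.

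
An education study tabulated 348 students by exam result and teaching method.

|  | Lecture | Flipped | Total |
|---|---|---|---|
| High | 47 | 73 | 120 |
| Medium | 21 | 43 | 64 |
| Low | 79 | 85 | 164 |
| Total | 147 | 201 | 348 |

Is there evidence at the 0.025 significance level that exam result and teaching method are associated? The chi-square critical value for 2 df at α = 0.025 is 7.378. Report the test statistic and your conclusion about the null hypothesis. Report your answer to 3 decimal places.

Grand total N = 348.
Expected counts (row total × column total / N):
  High, Lecture: 120×147/348 = 50.6897
  High, Flipped: 120×201/348 = 69.3103
  Medium, Lecture: 64×147/348 = 27.0345
  Medium, Flipped: 64×201/348 = 36.9655
  Low, Lecture: 164×147/348 = 69.2759
  Low, Flipped: 164×201/348 = 94.7241
Contributions (O − E)²/E:
  (47 − 50.6897)²/50.6897 = 0.2686
  (73 − 69.3103)²/69.3103 = 0.1964
  (21 − 27.0345)²/27.0345 = 1.3470
  (43 − 36.9655)²/36.9655 = 0.9851
  (79 − 69.2759)²/69.2759 = 1.3649
  (85 − 94.7241)²/94.7241 = 0.9982
χ² = 0.2686 + 0.1964 + 1.3470 + 0.9851 + 1.3649 + 0.9982 = 5.160
df = (3−1)(2−1) = 2. Since 5.160 < 7.378, fail to reject the null hypothesis of independence at α = 0.025.

5.160; fail to reject H₀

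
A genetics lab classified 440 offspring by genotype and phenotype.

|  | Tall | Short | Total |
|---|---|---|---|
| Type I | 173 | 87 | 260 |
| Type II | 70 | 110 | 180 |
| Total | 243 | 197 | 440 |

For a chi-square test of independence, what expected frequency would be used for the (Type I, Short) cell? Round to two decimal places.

Row total (Type I) = 260; column total (Short) = 197; grand total N = 440.
Expected count = (row total × column total) / N = 260 × 197 / 440 = 116.41.

116.41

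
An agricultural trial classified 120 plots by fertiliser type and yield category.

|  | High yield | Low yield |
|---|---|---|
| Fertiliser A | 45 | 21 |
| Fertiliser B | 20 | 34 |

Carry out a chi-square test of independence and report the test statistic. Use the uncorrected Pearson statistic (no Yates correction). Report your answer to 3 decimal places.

Row totals: 66, 54. Column totals: 65, 55. Grand total N = 120.
Expected counts (row total × column total / N):
  Fertiliser A, High yield: 66×65/120 = 35.7500
  Fertiliser A, Low yield: 66×55/120 = 30.2500
  Fertiliser B, High yield: 54×65/120 = 29.2500
  Fertiliser B, Low yield: 54×55/120 = 24.7500
Contributions (O − E)²/E:
  (45 − 35.7500)²/35.7500 = 2.3934
  (21 − 30.2500)²/30.2500 = 2.8285
  (20 − 29.2500)²/29.2500 = 2.9252
  (34 − 24.7500)²/24.7500 = 3.4571
χ² = 2.3934 + 2.8285 + 2.9252 + 3.4571 = 11.604

11.604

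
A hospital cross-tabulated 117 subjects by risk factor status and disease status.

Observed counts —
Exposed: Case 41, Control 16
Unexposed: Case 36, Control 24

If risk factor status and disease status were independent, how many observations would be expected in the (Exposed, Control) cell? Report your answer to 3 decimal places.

19.487

Row total (Exposed) = 57; column total (Control) = 40; grand total N = 117.
Expected count = (row total × column total) / N = 57 × 40 / 117 = 19.487.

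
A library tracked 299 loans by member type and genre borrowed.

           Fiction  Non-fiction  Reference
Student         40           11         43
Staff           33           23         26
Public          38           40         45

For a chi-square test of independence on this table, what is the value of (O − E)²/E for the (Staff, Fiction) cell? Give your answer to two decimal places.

Row total (Staff) = 82; column total (Fiction) = 111; N = 299.
Expected count E = 82 × 111 / 299 = 30.441.
Contribution = (O − E)²/E = (33 − 30.441)² / 30.441 = 0.22.

0.22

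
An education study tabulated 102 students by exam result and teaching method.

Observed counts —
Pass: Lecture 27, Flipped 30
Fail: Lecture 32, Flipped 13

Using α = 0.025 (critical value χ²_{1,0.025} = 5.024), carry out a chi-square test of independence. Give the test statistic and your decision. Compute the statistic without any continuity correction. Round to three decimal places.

5.813; reject H₀

Row totals: 57, 45. Column totals: 59, 43. Grand total N = 102.
Expected counts (row total × column total / N):
  Pass, Lecture: 57×59/102 = 32.9706
  Pass, Flipped: 57×43/102 = 24.0294
  Fail, Lecture: 45×59/102 = 26.0294
  Fail, Flipped: 45×43/102 = 18.9706
Contributions (O − E)²/E:
  (27 − 32.9706)²/32.9706 = 1.0812
  (30 − 24.0294)²/24.0294 = 1.4835
  (32 − 26.0294)²/26.0294 = 1.3695
  (13 − 18.9706)²/18.9706 = 1.8791
χ² = 1.0812 + 1.4835 + 1.3695 + 1.8791 = 5.813
df = (2−1)(2−1) = 1. Since 5.813 > 5.024, reject the null hypothesis of independence at α = 0.025.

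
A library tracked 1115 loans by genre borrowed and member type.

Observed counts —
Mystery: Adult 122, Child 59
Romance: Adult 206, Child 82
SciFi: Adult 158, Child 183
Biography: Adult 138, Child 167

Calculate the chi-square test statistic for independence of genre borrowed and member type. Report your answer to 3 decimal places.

64.967

Row totals: 181, 288, 341, 305. Column totals: 624, 491. Grand total N = 1115.
Expected counts (row total × column total / N):
  Mystery, Adult: 181×624/1115 = 101.2951
  Mystery, Child: 181×491/1115 = 79.7049
  Romance, Adult: 288×624/1115 = 161.1767
  Romance, Child: 288×491/1115 = 126.8233
  SciFi, Adult: 341×624/1115 = 190.8377
  SciFi, Child: 341×491/1115 = 150.1623
  Biography, Adult: 305×624/1115 = 170.6906
  Biography, Child: 305×491/1115 = 134.3094
Contributions (O − E)²/E:
  (122 − 101.2951)²/101.2951 = 4.2321
  (59 − 79.7049)²/79.7049 = 5.3785
  (206 − 161.1767)²/161.1767 = 12.4654
  (82 − 126.8233)²/126.8233 = 15.8419
  (158 − 190.8377)²/190.8377 = 5.6504
  (183 − 150.1623)²/150.1623 = 7.1810
  (138 − 170.6906)²/170.6906 = 6.2609
  (167 − 134.3094)²/134.3094 = 7.9568
χ² = 4.2321 + 5.3785 + 12.4654 + 15.8419 + 5.6504 + 7.1810 + 6.2609 + 7.9568 = 64.967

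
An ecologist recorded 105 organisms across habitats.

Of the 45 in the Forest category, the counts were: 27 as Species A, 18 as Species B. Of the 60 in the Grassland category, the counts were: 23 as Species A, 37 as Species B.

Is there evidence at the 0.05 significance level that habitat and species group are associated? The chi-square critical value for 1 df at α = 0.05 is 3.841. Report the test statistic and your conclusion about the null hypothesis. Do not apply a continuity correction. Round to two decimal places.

4.84; reject H₀

Row totals: 45, 60. Column totals: 50, 55. Grand total N = 105.
Expected counts (row total × column total / N):
  Forest, Species A: 45×50/105 = 21.429
  Forest, Species B: 45×55/105 = 23.571
  Grassland, Species A: 60×50/105 = 28.571
  Grassland, Species B: 60×55/105 = 31.429
Contributions (O − E)²/E:
  (27 − 21.429)²/21.429 = 1.4483
  (18 − 23.571)²/23.571 = 1.3167
  (23 − 28.571)²/28.571 = 1.0863
  (37 − 31.429)²/31.429 = 0.9875
χ² = 1.4483 + 1.3167 + 1.0863 + 0.9875 = 4.84
df = (2−1)(2−1) = 1. Since 4.84 > 3.841, reject the null hypothesis of independence at α = 0.05.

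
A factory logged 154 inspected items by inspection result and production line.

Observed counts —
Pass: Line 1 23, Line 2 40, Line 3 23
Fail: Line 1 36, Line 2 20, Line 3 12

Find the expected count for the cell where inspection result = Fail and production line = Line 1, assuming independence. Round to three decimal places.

26.052

Row total (Fail) = 68; column total (Line 1) = 59; grand total N = 154.
Expected count = (row total × column total) / N = 68 × 59 / 154 = 26.052.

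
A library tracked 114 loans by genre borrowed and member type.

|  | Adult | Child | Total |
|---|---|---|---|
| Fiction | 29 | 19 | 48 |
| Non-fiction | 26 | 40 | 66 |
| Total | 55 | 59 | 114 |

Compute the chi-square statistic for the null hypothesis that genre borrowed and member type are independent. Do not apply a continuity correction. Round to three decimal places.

Grand total N = 114.
Expected counts (row total × column total / N):
  Fiction, Adult: 48×55/114 = 23.1579
  Fiction, Child: 48×59/114 = 24.8421
  Non-fiction, Adult: 66×55/114 = 31.8421
  Non-fiction, Child: 66×59/114 = 34.1579
Contributions (O − E)²/E:
  (29 − 23.1579)²/23.1579 = 1.4738
  (19 − 24.8421)²/24.8421 = 1.3739
  (26 − 31.8421)²/31.8421 = 1.0719
  (40 − 34.1579)²/34.1579 = 0.9992
χ² = 1.4738 + 1.3739 + 1.0719 + 0.9992 = 4.919

4.919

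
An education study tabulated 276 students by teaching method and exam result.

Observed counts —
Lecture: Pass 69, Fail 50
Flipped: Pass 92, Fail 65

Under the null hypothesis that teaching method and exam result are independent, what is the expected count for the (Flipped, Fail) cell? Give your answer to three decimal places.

65.417

Row total (Flipped) = 157; column total (Fail) = 115; grand total N = 276.
Expected count = (row total × column total) / N = 157 × 115 / 276 = 65.417.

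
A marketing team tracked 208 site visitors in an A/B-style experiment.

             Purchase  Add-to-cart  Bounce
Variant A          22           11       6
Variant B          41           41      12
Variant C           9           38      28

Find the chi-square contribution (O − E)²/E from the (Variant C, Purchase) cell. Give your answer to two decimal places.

11.08

Row total (Variant C) = 75; column total (Purchase) = 72; N = 208.
Expected count E = 75 × 72 / 208 = 25.962.
Contribution = (O − E)²/E = (9 − 25.962)² / 25.962 = 11.08.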